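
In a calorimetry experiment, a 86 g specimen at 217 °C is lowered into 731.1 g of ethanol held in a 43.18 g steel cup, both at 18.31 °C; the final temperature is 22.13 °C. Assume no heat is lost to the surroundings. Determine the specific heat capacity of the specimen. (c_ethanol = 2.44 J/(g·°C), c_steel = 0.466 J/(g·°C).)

c ≈ 0.411 J/(g·°C)

Taking heat into each body as positive, Σ m c ΔT = 0:
86×c×(22.13 − 217) + 731.1×2.44×(22.13 − 18.31) + 43.18×0.466×(22.13 − 18.31) = 0
-16759 c = -6891.3
c = -6891.3/-16759 ≈ 0.4112 J/(g·°C)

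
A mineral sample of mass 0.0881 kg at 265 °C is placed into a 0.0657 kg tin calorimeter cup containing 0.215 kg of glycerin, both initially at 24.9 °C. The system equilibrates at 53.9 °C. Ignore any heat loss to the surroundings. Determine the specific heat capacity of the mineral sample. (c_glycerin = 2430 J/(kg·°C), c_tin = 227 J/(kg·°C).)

c ≈ 838 J/(kg·°C)

Energy conservation, ΣQ = 0:
0.0881·c·(53.9 − 265) + 0.215·2430·(53.9 − 24.9) + 0.0657·227·(53.9 − 24.9) = 0
-18.6 c = -15584
c = -15584/-18.6 ≈ 837.9 J/(kg·°C)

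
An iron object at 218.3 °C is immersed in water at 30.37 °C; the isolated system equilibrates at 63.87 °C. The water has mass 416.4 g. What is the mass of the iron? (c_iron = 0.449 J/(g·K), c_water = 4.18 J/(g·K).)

m ≈ 841 g

Heat lost by the iron = heat gained by the water:
m×0.449×(218.3 − 63.87) = 416.4×4.18×(63.87 − 30.37)
69.34 m = 58308  ⇒  m ≈ 840.9 g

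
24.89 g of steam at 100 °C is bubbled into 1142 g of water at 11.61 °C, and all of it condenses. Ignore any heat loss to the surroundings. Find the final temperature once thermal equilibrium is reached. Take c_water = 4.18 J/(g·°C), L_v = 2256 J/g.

Net heat exchanged in the isolated system is zero:
latent heat released on condensation: 24.89·2256 = 56152
  condensed water 100 °C→T: 104.04(T − 100)
  water warms: 1142·4.18·(T − 11.61) = 4773.6(T − 11.61)
4877.6 T = 56152 + 10404 + 55421 = 121977
T ≈ 25.01 °C — below 100 °C, confirming all the steam condensed.

T_f ≈ 25.0 °C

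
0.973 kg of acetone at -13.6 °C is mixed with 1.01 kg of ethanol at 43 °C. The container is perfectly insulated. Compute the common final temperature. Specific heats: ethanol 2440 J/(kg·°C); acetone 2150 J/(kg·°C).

T_f ≈ 17.0 °C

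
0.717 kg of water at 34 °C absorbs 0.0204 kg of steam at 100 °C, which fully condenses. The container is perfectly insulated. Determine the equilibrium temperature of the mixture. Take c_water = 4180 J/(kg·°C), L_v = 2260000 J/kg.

Sum of m c ΔT and latent-heat terms is zero:
latent heat released on condensation: 0.0204×2260000 = 46104; condensed water 100 °C→T: 85.27(T − 100); water warms: 0.717×4180×(T − 34) = 2997.1(T − 34)
3082.3 T = 46104 + 8527.2 + 101900 = 156531
T ≈ 50.78 °C, under the boiling point, so the assumption holds.

T_f ≈ 50.8 °C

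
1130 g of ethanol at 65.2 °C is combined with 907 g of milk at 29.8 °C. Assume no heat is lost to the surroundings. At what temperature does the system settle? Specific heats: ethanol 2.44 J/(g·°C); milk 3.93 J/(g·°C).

Energy conservation, ΣQ = 0:
1130*2.44*(T − 65.2) + 907*3.93*(T − 29.8) = 0
2757.2(T − 65.2) + 3564.5(T − 29.8) = 0
(2757.2 + 3564.5) T = 2757.2*65.2 + 3564.5*29.8
T = 285992/6321.7 ≈ 45.24 °C

T_f ≈ 45.2 °C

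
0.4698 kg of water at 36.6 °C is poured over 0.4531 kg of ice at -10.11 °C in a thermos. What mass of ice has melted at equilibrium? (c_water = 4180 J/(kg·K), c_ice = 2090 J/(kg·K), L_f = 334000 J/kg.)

m_melted ≈ 0.187 kg

Heat available from the water dropping to 0 °C: 0.4698×4180×36.6 = 71874 J.
Warming the ice to 0 °C takes 0.4531×2090×10.11 = 9574 J, leaving 62300 J for melting.
Melting all 0.4531 kg of ice would need 0.4531×334000 = 151335 J.
Since 62300 < 151335 J, not all the ice melts; equilibrium is at 0 °C.
m_melted×334000 = 62300  ⇒  m_melted ≈ 0.1865 kg.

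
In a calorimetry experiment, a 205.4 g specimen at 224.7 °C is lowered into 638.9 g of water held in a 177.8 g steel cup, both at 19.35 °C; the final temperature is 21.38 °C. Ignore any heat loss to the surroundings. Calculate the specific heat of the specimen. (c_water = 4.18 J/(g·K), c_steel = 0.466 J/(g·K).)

c ≈ 0.134 J/(g·K)

Taking heat into each body as positive, Σ m c ΔT = 0:
205.4×c×(21.38 − 224.7) + 638.9×4.18×(21.38 − 19.35) + 177.8×0.466×(21.38 − 19.35) = 0
-41762 c = -5589.5
c = -5589.5/-41762 ≈ 0.1338 J/(g·K)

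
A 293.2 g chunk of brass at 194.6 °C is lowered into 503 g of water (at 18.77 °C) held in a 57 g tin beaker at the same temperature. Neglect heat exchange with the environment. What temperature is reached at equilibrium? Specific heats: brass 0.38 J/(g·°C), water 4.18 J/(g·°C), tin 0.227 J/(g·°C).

T_f ≈ 27.6 °C

Taking heat into each body as positive, Σ m c ΔT = 0:
293.2*0.38*(T − 194.6) + 503*4.18*(T − 18.77) + 57*0.227*(T − 18.77) = 0
2226.9 T = 61389
T ≈ 27.57 °C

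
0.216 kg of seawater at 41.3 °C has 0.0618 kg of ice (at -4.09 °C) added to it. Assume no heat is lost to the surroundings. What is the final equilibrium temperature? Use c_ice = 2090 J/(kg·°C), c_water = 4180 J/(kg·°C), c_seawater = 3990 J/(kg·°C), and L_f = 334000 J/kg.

T_f ≈ 12.9 °C

Energy balance with sensible and latent terms:
ice -4.09→0 °C: 0.0618×2090×4.09 = 528.27
  melt ice: 0.0618×334000 = 20641
  meltwater 0→T: 0.0618×4180×T = 258.32 T
  seawater: 861.84(T − 41.3)
1120.2 T = 35594 − 21169 = 14425
T ≈ 12.88 °C (positive, so assuming full melt was valid).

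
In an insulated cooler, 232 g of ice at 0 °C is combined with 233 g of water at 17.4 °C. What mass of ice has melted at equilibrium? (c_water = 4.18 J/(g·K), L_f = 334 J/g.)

Heat available from the water dropping to 0 °C: 233×4.18×17.4 = 16947 J.
To melt every bit of ice: 232×334 = 77488 J.
That's not enough to melt it all — equilibrium is at 0 °C with ice remaining.
m_melt = 16947 / L_f = 50.74 g.

m_melted ≈ 50.7 g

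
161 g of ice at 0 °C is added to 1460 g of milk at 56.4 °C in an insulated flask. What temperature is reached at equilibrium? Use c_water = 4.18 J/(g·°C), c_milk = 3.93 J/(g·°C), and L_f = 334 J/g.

T_f ≈ 42.1 °C

Conservation of energy gives ΣQ = 0:
melt ice: 161·334 = 53774; warm the meltwater: 672.98 T; milk: 5737.8(T − 56.4)
6410.8 T = 323612 − 53774 = 269838
T ≈ 42.09 °C. Since T > 0 °C, the all-ice-melts assumption holds.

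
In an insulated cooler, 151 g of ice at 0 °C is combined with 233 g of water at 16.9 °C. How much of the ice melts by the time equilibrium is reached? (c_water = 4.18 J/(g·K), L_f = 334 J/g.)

m_melted ≈ 49.3 g

Water can give up m c ΔT = 233×4.18×16.9 = 16460 J before reaching 0 °C.
To melt every bit of ice: 151×334 = 50434 J.
16460 J < 50434 J, so only part of the ice melts and the system sits at 0 °C.
m_melted×334 = 16460  ⇒  m_melted ≈ 49.28 g.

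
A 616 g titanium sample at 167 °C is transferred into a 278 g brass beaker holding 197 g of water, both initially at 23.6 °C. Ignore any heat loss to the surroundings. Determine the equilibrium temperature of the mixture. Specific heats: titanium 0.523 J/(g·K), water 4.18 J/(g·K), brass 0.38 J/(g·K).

With ΣQ=0 the equilibrium temperature is the m·c-weighted mean:
T_f = (322.17·167 + 823.46·23.6 + 105.64·23.6) / (322.17 + 823.46 + 105.64)
    = 75729 / 1251.3 ≈ 60.52 °C

T_f ≈ 60.5 °C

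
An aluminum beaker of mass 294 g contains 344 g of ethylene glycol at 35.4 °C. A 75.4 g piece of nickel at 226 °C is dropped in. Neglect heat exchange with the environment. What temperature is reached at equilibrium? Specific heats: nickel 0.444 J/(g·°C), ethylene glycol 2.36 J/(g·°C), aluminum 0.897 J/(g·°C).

T_f ≈ 41.2 °C

Conservation of energy gives ΣQ = 0:
75.4×0.444×(T − 226) + 344×2.36×(T − 35.4) + 294×0.897×(T − 35.4) = 0
33.48(T − 226) + 811.84(T − 35.4) + 263.72(T − 35.4) = 0
(33.48 + 811.84 + 263.72) T = 33.48×226 + 811.84×35.4 + 263.72×35.4
T = 45641 / 1109 = 41.2 °C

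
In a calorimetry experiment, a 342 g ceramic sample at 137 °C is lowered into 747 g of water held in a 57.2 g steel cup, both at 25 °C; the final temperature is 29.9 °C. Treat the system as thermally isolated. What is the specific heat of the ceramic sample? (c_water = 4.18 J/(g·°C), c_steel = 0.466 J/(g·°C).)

Energy conservation, ΣQ = 0:
342·c·(29.9 − 137) + 747·4.18·(29.9 − 25) + 57.2·0.466·(29.9 − 25) = 0
-36628 c = -15431
c = -15431/-36628 ≈ 0.4213 J/(g·°C)

c ≈ 0.421 J/(g·°C)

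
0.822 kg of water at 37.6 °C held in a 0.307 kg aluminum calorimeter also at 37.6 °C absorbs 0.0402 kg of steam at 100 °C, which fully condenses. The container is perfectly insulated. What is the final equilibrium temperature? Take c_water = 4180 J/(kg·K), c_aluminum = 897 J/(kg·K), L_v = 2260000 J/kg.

T_f ≈ 63.7 °C

Energy conservation, ΣQ = 0:
latent heat released on condensation: 0.0402×2260000 = 90852; condensed water 100 °C→T: 168.04(T − 100); original water: 3436(T − 37.6); aluminum cup: 0.307×897×(T − 37.6) = 275.38(T − 37.6)
3879.4 T = 90852 + 16804 + 139546 = 247202
T ≈ 63.72 °C, under the boiling point, so the assumption holds.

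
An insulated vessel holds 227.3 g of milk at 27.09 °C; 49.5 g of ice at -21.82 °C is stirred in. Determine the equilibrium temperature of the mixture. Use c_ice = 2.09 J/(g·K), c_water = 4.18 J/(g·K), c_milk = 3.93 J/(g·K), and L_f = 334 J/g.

T_f ≈ 4.9 °C

Taking heat into each body as positive, Σ m c ΔT = 0:
ice -21.82→0 °C: 49.5·2.09·21.82 = 2257.4
  latent heat to melt: 49.5·334 = 16533
  meltwater 0→T: 49.5·4.18·T = 206.91 T
  milk cools: 227.3·3.93·(T − 27.09) = 893.29(T − 27.09)
1100.2 T = 24199 − 18790 = 5408.8
T ≈ 4.92 °C (positive, so assuming full melt was valid).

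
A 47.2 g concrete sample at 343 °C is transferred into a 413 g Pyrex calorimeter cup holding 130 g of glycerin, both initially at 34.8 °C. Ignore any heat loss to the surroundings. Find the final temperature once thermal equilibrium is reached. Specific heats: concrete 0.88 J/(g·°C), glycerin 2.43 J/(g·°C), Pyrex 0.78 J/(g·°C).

T_f ≈ 53.6 °C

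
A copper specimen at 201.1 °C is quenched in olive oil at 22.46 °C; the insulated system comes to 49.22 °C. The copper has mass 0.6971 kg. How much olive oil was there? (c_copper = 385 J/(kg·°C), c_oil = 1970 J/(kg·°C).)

m ≈ 0.773 kg

Heat lost by the copper = heat gained by the oil:
0.6971·385·(201.1 − 49.22) = m·1970·(49.22 − 22.46)
52717 m = 40762  ⇒  m ≈ 0.7732 kg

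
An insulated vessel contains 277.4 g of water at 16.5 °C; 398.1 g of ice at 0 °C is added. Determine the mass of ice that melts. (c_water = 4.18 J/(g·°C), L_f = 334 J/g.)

Heat available from the water dropping to 0 °C: 277.4·4.18·16.5 = 19132 J.
Fully melting the ice requires m_ice L_f = 398.1·334 = 132965 J.
Since 19132 < 132965 J, not all the ice melts; equilibrium is at 0 °C.
Mass melted = 19132/334 ≈ 57.28 g.

m_melted ≈ 57.3 g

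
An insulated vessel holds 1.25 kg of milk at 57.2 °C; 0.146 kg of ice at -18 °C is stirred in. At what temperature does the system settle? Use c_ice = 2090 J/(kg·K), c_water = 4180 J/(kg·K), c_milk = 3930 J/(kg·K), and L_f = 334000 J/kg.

Taking heat into each body as positive, Σ m c ΔT = 0:
warm ice to 0 °C: 0.146·2090·(0 − (-18)) = 5492.5; latent heat to melt: 0.146·334000 = 48764; warm the meltwater: 610.28 T; milk: 4912.5(T − 57.2)
5522.8 T = 280995 − 54257 = 226738
T ≈ 41.06 °C — above 0 °C, consistent with complete melting.

T_f ≈ 41.1 °C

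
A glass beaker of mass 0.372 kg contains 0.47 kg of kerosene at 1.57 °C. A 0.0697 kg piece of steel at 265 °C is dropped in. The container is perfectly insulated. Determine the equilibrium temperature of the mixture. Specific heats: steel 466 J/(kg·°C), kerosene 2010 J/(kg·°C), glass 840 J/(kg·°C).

Conservation of energy gives ΣQ = 0:
0.0697·466·(T − 265) + 0.47·2010·(T − 1.57) + 0.372·840·(T − 1.57) = 0
32.48(T − 265) + 944.7(T − 1.57) + 312.48(T − 1.57) = 0
1289.7 T = 10581
T ≈ 8.20 °C

T_f ≈ 8.2 °C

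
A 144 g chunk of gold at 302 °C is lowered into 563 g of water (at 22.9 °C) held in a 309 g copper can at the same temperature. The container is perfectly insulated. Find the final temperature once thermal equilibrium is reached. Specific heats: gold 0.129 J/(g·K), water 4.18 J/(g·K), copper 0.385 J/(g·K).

T_f ≈ 25.0 °C

Taking heat into each body as positive, Σ m c ΔT = 0:
144·0.129·(T − 302) + 563·4.18·(T − 22.9) + 309·0.385·(T − 22.9) = 0
18.58(T − 302) + 2353.3(T − 22.9) + 118.97(T − 22.9) = 0
(18.58 + 2353.3 + 118.97) T = 18.58·302 + 2353.3·22.9 + 118.97·22.9
T = 62226 / 2490.9 = 25 °C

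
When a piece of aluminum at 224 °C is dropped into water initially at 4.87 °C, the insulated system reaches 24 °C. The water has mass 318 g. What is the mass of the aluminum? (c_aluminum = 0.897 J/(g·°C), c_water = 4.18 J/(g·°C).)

m ≈ 142 g

Conservation of energy gives ΣQ = 0:
m×0.897×(24 − 224) + 318×4.18×(24 − 4.87) = 0
-179.4 m = -25428
m = -25428/-179.4 ≈ 141.7 g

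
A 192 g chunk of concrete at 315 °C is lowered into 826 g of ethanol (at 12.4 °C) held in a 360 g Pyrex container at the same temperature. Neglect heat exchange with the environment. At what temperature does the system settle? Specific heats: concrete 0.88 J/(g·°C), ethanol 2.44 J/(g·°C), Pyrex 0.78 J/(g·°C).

T_f ≈ 33.1 °C

Energy conservation, ΣQ = 0:
192×0.88×(T − 315) + 826×2.44×(T − 12.4) + 360×0.78×(T − 12.4) = 0
(168.96 + 2015.4 + 280.8) T = 168.96×315 + 2015.4×12.4 + 280.8×12.4
T = 81696 / 2465.2 = 33.1 °C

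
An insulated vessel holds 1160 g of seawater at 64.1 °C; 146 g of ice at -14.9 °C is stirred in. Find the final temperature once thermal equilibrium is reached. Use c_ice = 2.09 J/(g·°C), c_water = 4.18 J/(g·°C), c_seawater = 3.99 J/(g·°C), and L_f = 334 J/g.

Conservation of energy gives ΣQ = 0:
warm ice to 0 °C: 146·2.09·(0 − (-14.9)) = 4546.6
  latent heat to melt: 146·334 = 48764
  warm the meltwater: 610.28 T
  seawater cools: 1160·3.99·(T − 64.1) = 4628.4(T − 64.1)
5238.7 T = 296680 − 53311 = 243370
T ≈ 46.46 °C — above 0 °C, consistent with complete melting.

T_f ≈ 46.5 °C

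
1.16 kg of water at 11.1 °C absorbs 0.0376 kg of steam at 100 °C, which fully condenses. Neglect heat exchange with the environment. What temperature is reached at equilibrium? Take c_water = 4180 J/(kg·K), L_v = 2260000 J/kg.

Heat gained plus heat lost sum to zero:
condense steam: −0.0376·2260000 = −84976; condensate cools 100→T: 0.0376·4180·(T − 100) = 157.17(T − 100); water warms: 1.16·4180·(T − 11.1) = 4848.8(T − 11.1)
5006 T = 84976 + 15717 + 53822 = 154514
T ≈ 30.87 °C (< 100 °C, so full condensation is consistent).

T_f ≈ 30.9 °C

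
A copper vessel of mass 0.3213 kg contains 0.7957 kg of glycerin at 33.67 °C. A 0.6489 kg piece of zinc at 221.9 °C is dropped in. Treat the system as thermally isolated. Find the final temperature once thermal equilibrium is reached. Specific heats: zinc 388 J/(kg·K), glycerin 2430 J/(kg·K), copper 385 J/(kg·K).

T_f ≈ 54.2 °C

T_f = Σ m_i c_i T_i / Σ m_i c_i:
T_f = (251.77·221.9 + 1933.6·33.67 + 123.7·33.67) / (251.77 + 1933.6 + 123.7)
    = 125136 / 2309 ≈ 54.19 °C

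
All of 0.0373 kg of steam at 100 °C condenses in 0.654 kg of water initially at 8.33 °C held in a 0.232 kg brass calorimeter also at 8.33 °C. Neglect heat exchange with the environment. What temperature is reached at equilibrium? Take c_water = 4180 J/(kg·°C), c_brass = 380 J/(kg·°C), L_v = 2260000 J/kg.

Net heat exchanged in the isolated system is zero:
steam→water at 100 °C releases m L_v = 0.0373×2260000 = 84298; condensed water 100 °C→T: 155.91(T − 100); original water: 2733.7(T − 8.33); cup: 88.16(T − 8.33)
2977.8 T = 84298 + 15591 + 23506 = 123396
T ≈ 41.44 °C — below 100 °C, confirming all the steam condensed.

T_f ≈ 41.4 °C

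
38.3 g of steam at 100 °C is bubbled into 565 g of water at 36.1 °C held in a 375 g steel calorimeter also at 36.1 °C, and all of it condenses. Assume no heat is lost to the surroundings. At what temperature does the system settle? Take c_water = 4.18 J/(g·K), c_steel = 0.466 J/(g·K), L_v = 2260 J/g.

T_f ≈ 72.0 °C

Net heat exchanged in the isolated system is zero:
latent heat released on condensation: 38.3×2260 = 86558; condensed water 100 °C→T: 160.09(T − 100); water warms: 565×4.18×(T − 36.1) = 2361.7(T − 36.1); steel cup: 375×0.466×(T − 36.1) = 174.75(T − 36.1)
2696.5 T = 86558 + 16009 + 91566 = 194133
T ≈ 71.99 °C (< 100 °C, so full condensation is consistent).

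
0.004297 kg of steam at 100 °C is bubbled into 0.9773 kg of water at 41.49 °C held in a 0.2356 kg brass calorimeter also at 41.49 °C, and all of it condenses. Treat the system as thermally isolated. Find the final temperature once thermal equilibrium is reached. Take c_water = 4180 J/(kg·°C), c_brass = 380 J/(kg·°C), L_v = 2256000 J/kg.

T_f ≈ 44.1 °C

Conservation of energy gives ΣQ = 0:
condense steam: −0.004297·2256000 = −9694
  condensed water 100 °C→T: 17.96(T − 100)
  original water: 4085.1(T − 41.49)
  cup: 89.53(T − 41.49)
4192.6 T = 9694 + 1796.1 + 173206 = 184696
T ≈ 44.05 °C (< 100 °C, so full condensation is consistent).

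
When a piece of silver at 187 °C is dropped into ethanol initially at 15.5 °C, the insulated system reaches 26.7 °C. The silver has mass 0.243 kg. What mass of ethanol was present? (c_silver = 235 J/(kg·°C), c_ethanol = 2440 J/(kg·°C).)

Heat lost by the silver = heat gained by the ethanol:
0.243·235·(187 − 26.7) = m·2440·(26.7 − 15.5)
27328 m = 9153.9  ⇒  m ≈ 0.335 kg

m ≈ 0.335 kg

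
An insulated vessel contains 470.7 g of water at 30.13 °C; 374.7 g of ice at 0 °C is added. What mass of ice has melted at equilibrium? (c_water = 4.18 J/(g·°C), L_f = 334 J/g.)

m_melted ≈ 177 g

Cooling the water to 0 °C releases 470.7·4.18·30.13 = 59282 J.
To melt every bit of ice: 374.7·334 = 125150 J.
Since 59282 < 125150 J, not all the ice melts; equilibrium is at 0 °C.
Mass melted = 59282/334 ≈ 177.5 g.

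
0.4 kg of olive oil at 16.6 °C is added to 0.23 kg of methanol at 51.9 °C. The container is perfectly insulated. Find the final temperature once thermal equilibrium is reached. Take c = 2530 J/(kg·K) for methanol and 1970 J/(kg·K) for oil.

T_f ≈ 31.6 °C

Energy conservation, ΣQ = 0:
0.23·2530·(T − 51.9) + 0.4·1970·(T − 16.6) = 0
1369.9 T = 43281
T ≈ 31.59 °C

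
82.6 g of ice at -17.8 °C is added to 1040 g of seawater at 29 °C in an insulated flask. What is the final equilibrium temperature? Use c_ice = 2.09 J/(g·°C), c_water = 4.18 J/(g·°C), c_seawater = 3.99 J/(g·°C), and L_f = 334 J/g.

T_f ≈ 20.0 °C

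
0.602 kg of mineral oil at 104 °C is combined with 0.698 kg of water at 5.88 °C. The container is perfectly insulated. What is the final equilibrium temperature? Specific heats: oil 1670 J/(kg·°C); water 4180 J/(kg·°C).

T_f = Σ m_i c_i T_i / Σ m_i c_i:
T_f = (1005.3*104 + 2917.6*5.88) / (1005.3 + 2917.6)
    = 121711 / 3923 ≈ 31.03 °C

T_f ≈ 31.0 °C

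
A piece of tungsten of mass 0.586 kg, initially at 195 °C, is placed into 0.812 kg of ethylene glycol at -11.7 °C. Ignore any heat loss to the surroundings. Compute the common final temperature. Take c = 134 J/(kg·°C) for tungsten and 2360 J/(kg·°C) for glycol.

T_f ≈ -3.6 °C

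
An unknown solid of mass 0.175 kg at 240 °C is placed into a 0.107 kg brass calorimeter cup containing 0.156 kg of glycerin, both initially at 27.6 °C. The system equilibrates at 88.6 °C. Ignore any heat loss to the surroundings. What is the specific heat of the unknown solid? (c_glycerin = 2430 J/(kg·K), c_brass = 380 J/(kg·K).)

c ≈ 966 J/(kg·K)

Heat gained plus heat lost sum to zero:
0.175·c·(88.6 − 240) + 0.156·2430·(88.6 − 27.6) + 0.107·380·(88.6 − 27.6) = 0
-26.5 c = -25604
c = -25604/-26.5 ≈ 966.4 J/(kg·K)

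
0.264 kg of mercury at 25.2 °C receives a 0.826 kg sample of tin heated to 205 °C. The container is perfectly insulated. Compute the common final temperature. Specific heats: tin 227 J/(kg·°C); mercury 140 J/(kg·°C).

T_f ≈ 175.4 °C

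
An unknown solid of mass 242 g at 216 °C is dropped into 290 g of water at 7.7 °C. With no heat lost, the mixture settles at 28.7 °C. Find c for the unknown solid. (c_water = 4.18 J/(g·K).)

c ≈ 0.562 J/(g·K)

Let T be the final temperature. ΣQ_i = 0:
242·c·(28.7 − 216) + 290·4.18·(28.7 − 7.7) = 0
-45327 c = -25456
c = -25456/-45327 ≈ 0.5616 J/(g·K)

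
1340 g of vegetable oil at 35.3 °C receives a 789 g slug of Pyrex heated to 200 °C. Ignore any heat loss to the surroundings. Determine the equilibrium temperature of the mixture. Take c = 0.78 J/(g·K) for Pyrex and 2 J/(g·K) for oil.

T_f ≈ 66.1 °C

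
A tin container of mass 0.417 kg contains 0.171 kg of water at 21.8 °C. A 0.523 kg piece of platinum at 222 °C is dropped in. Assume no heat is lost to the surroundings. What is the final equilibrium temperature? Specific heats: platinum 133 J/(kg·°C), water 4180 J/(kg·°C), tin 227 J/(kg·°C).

T_f ≈ 37.6 °C

Let T be the final temperature. ΣQ_i = 0:
0.523·133·(T − 222) + 0.171·4180·(T − 21.8) + 0.417·227·(T − 21.8) = 0
69.56(T − 222) + 714.78(T − 21.8) + 94.66(T − 21.8) = 0
879 T = 33088
T = 33088/879 ≈ 37.64 °C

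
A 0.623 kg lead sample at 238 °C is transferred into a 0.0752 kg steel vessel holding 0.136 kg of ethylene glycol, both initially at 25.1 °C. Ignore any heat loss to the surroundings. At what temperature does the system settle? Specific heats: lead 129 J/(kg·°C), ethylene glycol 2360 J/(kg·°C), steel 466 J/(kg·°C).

T_f ≈ 64.3 °C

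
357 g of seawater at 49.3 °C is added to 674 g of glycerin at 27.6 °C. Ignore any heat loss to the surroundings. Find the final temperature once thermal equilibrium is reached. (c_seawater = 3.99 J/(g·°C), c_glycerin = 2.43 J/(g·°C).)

T_f ≈ 37.7 °C

T_f is the heat-capacity-weighted average of the initial temperatures:
T_f = (1424.4*49.3 + 1637.8*27.6) / (1424.4 + 1637.8)
    = 115428 / 3062.2 ≈ 37.69 °C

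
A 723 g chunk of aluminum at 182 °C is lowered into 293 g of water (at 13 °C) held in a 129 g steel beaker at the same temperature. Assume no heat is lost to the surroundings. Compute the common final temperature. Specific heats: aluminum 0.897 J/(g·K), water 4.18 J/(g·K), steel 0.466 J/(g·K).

T_f ≈ 69.7 °C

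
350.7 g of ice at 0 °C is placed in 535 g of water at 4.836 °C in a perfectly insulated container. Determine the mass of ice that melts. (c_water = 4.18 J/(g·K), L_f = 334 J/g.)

m_melted ≈ 32.4 g

Cooling the water to 0 °C releases 535×4.18×4.836 = 10815 J.
Fully melting the ice requires m_ice L_f = 350.7×334 = 117134 J.
Since 10815 < 117134 J, not all the ice melts; equilibrium is at 0 °C.
m_melt = 10815 / L_f = 32.38 g.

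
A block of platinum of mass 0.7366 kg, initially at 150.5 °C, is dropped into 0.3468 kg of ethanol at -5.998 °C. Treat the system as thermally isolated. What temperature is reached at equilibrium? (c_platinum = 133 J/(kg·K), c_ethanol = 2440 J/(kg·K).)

T_f ≈ 10.2 °C

Heat lost by the platinum equals heat gained by the ethanol:
0.7366×133×(150.5 − T) = 0.3468×2440×(T − (-5.998))
97.97(150.5 − T) = 846.19(T − (-5.998))
944.16 T = 9668.7  ⇒  T ≈ 10.24 °C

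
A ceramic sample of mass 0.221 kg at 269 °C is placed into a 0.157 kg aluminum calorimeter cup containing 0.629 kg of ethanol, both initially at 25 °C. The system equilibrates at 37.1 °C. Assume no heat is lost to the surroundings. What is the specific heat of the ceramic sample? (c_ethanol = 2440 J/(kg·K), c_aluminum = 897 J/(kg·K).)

c ≈ 396 J/(kg·K)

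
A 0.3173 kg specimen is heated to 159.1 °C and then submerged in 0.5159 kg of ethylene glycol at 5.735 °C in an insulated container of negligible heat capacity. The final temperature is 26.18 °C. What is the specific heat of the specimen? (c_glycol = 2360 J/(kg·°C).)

Taking heat into each body as positive, Σ m c ΔT = 0:
0.3173·c·(26.18 − 159.1) + 0.5159·2360·(26.18 − 5.735) = 0
-42.18 c = -24892
c = -24892/-42.18 ≈ 590.2 J/(kg·°C)

c ≈ 590 J/(kg·°C)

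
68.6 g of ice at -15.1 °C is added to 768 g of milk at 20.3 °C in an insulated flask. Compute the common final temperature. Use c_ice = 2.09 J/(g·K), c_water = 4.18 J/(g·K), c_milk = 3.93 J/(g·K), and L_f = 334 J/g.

T_f ≈ 11.0 °C

Setting the total heat transfer to zero:
ice -15.1→0 °C: 68.6·2.09·15.1 = 2164.9
  melt ice: 68.6·334 = 22912
  meltwater 0→T: 68.6·4.18·T = 286.75 T
  milk: 3018.2(T − 20.3)
3305 T = 61270 − 25077 = 36193
T ≈ 10.95 °C — above 0 °C, consistent with complete melting.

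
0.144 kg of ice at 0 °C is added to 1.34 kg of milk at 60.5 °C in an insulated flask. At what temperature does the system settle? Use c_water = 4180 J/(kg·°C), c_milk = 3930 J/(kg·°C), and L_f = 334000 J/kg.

T_f ≈ 46.1 °C

Conservation of energy gives ΣQ = 0:
melt ice: 0.144·334000 = 48096
  warm the meltwater: 601.92 T
  milk cools: 1.34·3930·(T − 60.5) = 5266.2(T − 60.5)
5868.1 T = 318605 − 48096 = 270509
T ≈ 46.10 °C. Since T > 0 °C, the all-ice-melts assumption holds.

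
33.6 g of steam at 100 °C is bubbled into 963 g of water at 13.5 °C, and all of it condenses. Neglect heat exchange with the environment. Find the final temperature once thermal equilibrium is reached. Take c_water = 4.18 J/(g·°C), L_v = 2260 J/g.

Setting the total heat transfer to zero:
condense steam: −33.6·2260 = −75936; condensate cools 100→T: 33.6·4.18·(T − 100) = 140.45(T − 100); original water: 4025.3(T − 13.5)
4165.8 T = 75936 + 14045 + 54342 = 144323
T ≈ 34.64 °C (< 100 °C, so full condensation is consistent).

T_f ≈ 34.6 °C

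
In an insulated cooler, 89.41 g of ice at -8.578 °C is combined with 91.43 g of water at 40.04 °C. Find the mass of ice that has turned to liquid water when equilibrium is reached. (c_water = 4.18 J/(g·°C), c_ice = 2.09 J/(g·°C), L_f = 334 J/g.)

Water can give up m c ΔT = 91.43×4.18×40.04 = 15302 J before reaching 0 °C.
Of that, 89.41×2.09×8.578 = 1602.9 J goes to bring the ice to 0 °C, leaving 13699 J.
Fully melting the ice requires m_ice L_f = 89.41×334 = 29863 J.
Since 13699 < 29863 J, not all the ice melts; equilibrium is at 0 °C.
m_melted×334 = 13699  ⇒  m_melted ≈ 41.02 g.

m_melted ≈ 41 g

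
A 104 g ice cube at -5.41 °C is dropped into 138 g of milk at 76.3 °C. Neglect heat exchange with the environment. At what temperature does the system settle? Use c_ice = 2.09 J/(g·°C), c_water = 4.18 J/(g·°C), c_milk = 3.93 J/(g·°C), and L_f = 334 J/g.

T_f ≈ 5.6 °C

Energy conservation, ΣQ = 0:
warm ice to 0 °C: 104×2.09×(0 − (-5.41)) = 1175.9; melt ice: 104×334 = 34736; meltwater 0→T: 104×4.18×T = 434.72 T; milk cools: 138×3.93×(T − 76.3) = 542.34(T − 76.3)
977.06 T = 41381 − 35912 = 5468.6
T ≈ 5.60 °C (positive, so assuming full melt was valid).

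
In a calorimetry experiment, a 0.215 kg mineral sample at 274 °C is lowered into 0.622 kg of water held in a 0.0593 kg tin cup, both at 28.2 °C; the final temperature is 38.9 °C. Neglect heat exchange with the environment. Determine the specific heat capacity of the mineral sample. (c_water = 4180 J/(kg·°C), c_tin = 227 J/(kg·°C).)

c ≈ 553 J/(kg·°C)

Net heat exchanged in the isolated system is zero:
0.215·c·(38.9 − 274) + 0.622·4180·(38.9 − 28.2) + 0.0593·227·(38.9 − 28.2) = 0
-50.55 c = -27964
c = -27964/-50.55 ≈ 553.2 J/(kg·°C)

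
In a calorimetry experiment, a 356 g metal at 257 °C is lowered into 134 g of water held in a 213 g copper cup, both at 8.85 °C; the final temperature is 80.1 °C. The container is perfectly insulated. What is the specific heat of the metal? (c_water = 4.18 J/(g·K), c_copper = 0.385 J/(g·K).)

c ≈ 0.726 J/(g·K)

Heat gained plus heat lost sum to zero:
356·c·(80.1 − 257) + 134·4.18·(80.1 − 8.85) + 213·0.385·(80.1 − 8.85) = 0
-62976 c = -45751
c = -45751/-62976 ≈ 0.7265 J/(g·K)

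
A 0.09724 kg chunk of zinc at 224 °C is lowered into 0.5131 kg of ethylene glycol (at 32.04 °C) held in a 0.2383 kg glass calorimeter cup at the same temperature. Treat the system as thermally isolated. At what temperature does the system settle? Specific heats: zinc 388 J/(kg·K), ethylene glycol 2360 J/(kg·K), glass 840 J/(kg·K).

Taking heat into each body as positive, Σ m c ΔT = 0:
0.09724*388*(T − 224) + 0.5131*2360*(T − 32.04) + 0.2383*840*(T − 32.04) = 0
37.73(T − 224) + 1210.9(T − 32.04) + 200.17(T − 32.04) = 0
(37.73 + 1210.9 + 200.17) T = 37.73*224 + 1210.9*32.04 + 200.17*32.04
T = 53663 / 1448.8 = 37 °C

T_f ≈ 37.0 °C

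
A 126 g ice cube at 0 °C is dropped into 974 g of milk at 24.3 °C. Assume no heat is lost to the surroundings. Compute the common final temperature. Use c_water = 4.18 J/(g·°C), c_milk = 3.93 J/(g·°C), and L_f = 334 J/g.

T_f ≈ 11.7 °C

Setting the total heat transfer to zero:
fusion: m_ice L_f = 126·334 = 42084
  warm the meltwater: 526.68 T
  milk: 3827.8(T − 24.3)
4354.5 T = 93016 − 42084 = 50932
T ≈ 11.70 °C. Since T > 0 °C, the all-ice-melts assumption holds.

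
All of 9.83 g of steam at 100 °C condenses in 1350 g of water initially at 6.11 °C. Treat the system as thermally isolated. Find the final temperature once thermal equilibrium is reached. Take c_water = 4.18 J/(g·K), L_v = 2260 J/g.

T_f ≈ 10.7 °C

Conservation of energy gives ΣQ = 0:
steam→water at 100 °C releases m L_v = 9.83×2260 = 22216
  condensate cools 100→T: 9.83×4.18×(T − 100) = 41.09(T − 100)
  original water: 5643(T − 6.11)
5684.1 T = 22216 + 4108.9 + 34479 = 60803
T ≈ 10.70 °C (< 100 °C, so full condensation is consistent).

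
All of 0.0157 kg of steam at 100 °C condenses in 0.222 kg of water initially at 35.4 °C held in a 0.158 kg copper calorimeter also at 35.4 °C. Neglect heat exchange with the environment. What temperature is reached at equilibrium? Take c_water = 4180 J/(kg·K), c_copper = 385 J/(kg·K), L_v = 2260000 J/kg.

T_f ≈ 73.1 °C

Let T be the final temperature. ΣQ_i = 0:
condense steam: −0.0157×2260000 = −35482; condensed water 100 °C→T: 65.63(T − 100); original water: 927.96(T − 35.4); copper cup: 0.158×385×(T − 35.4) = 60.83(T − 35.4)
1054.4 T = 35482 + 6562.6 + 35003 = 77048
T ≈ 73.07 °C — below 100 °C, confirming all the steam condensed.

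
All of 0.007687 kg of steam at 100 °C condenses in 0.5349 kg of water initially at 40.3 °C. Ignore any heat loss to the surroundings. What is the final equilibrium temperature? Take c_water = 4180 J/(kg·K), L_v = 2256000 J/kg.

Sum of m c ΔT and latent-heat terms is zero:
latent heat released on condensation: 0.007687×2256000 = 17342
  condensate cools 100→T: 0.007687×4180×(T − 100) = 32.13(T − 100)
  original water: 2235.9(T − 40.3)
2268 T = 17342 + 3213.2 + 90106 = 110661
T ≈ 48.79 °C (< 100 °C, so full condensation is consistent).

T_f ≈ 48.8 °C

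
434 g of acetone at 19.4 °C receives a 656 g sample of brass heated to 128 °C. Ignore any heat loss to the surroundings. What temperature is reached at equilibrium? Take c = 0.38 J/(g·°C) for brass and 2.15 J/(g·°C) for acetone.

T_f ≈ 42.3 °C

With ΣQ=0 the equilibrium temperature is the m·c-weighted mean:
T_f = (249.28*128 + 933.1*19.4) / (249.28 + 933.1)
    = 50010 / 1182.4 ≈ 42.30 °C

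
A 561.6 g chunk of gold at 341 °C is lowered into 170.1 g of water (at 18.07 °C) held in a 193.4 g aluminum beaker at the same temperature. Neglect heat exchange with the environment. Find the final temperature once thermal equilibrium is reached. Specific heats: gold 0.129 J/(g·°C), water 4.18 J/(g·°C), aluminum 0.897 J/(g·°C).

T_f ≈ 42.5 °C

T_f = Σ m_i c_i T_i / Σ m_i c_i:
T_f = (72.45*341 + 711.02*18.07 + 173.48*18.07) / (72.45 + 711.02 + 173.48)
    = 40687 / 956.94 ≈ 42.52 °C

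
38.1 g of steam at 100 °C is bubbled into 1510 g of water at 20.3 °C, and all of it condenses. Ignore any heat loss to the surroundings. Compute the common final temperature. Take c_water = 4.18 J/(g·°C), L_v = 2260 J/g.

Let T be the final temperature. ΣQ_i = 0:
condense steam: −38.1×2260 = −86106
  condensed water 100 °C→T: 159.26(T − 100)
  water warms: 1510×4.18×(T − 20.3) = 6311.8(T − 20.3)
6471.1 T = 86106 + 15926 + 128130 = 230161
T ≈ 35.57 °C — below 100 °C, confirming all the steam condensed.

T_f ≈ 35.6 °C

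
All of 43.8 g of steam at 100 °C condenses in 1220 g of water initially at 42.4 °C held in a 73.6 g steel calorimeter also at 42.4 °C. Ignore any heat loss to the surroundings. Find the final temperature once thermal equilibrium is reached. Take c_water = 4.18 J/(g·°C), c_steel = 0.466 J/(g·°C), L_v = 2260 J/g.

Conservation of energy gives ΣQ = 0:
latent heat released on condensation: 43.8×2260 = 98988
  condensate cools 100→T: 43.8×4.18×(T − 100) = 183.08(T − 100)
  water warms: 1220×4.18×(T − 42.4) = 5099.6(T − 42.4)
  steel cup: 73.6×0.466×(T − 42.4) = 34.3(T − 42.4)
5317 T = 98988 + 18308 + 217677 = 334974
T ≈ 63.00 °C — below 100 °C, confirming all the steam condensed.

T_f ≈ 63.0 °C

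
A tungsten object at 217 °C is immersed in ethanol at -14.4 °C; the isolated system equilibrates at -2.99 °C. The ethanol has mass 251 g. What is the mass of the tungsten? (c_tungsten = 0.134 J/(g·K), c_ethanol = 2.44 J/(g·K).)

|Q_tungsten| = |Q_ethanol|:
m×0.134×(217 − -2.99) = 251×2.44×(-2.99 − (-14.4))
29.48 m = 6987.9  ⇒  m ≈ 237.1 g

m ≈ 237 g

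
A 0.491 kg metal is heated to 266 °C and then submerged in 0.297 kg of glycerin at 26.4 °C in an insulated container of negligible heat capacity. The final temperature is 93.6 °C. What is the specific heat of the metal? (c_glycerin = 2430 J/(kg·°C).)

Net heat exchanged in the isolated system is zero:
0.491·c·(93.6 − 266) + 0.297·2430·(93.6 − 26.4) = 0
-84.65 c = -48499
c = -48499/-84.65 ≈ 572.9 J/(kg·°C)

c ≈ 573 J/(kg·°C)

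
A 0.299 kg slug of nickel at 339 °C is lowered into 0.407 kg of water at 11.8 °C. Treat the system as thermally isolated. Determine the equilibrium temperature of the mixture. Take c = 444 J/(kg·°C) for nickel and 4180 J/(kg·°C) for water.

T_f ≈ 35.5 °C

Energy conservation, ΣQ = 0:
0.299×444×(T − 339) + 0.407×4180×(T − 11.8) = 0
1834 T = 65079
T = 65079 / 1834 = 35.5 °C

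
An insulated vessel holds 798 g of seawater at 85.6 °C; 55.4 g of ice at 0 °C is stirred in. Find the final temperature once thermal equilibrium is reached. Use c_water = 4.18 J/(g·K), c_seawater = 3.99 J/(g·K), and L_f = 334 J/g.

Net heat exchanged in the isolated system is zero:
melt ice: 55.4·334 = 18504
  meltwater 0→T: 55.4·4.18·T = 231.57 T
  seawater cools: 798·3.99·(T − 85.6) = 3184(T − 85.6)
3415.6 T = 272552 − 18504 = 254049
T ≈ 74.38 °C — above 0 °C, consistent with complete melting.

T_f ≈ 74.4 °C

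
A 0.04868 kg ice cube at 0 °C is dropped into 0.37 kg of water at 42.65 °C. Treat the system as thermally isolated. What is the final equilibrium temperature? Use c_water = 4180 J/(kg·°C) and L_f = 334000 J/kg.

Energy conservation, ΣQ = 0:
latent heat to melt: 0.04868×334000 = 16259
  warm the meltwater: 203.48 T
  water cools: 0.37×4180×(T − 42.65) = 1546.6(T − 42.65)
1750.1 T = 65962 − 16259 = 49703
T ≈ 28.40 °C — above 0 °C, consistent with complete melting.

T_f ≈ 28.4 °C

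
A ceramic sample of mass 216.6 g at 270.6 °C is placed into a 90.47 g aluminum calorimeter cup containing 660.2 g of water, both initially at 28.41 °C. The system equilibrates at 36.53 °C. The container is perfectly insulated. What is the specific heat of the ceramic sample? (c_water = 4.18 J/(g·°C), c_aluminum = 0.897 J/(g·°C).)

Let T be the final temperature. ΣQ_i = 0:
216.6·c·(36.53 − 270.6) + 660.2·4.18·(36.53 − 28.41) + 90.47·0.897·(36.53 − 28.41) = 0
-50700 c = -23067
c = -23067/-50700 ≈ 0.455 J/(g·°C)

c ≈ 0.455 J/(g·°C)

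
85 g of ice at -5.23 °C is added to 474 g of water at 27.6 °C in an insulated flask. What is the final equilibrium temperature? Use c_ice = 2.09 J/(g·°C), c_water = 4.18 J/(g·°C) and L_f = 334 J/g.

T_f ≈ 10.9 °C

Heat gained plus heat lost sum to zero:
warm ice to 0 °C: 85·2.09·(0 − (-5.23)) = 929.11
  melt ice: 85·334 = 28390
  meltwater 0→T: 85·4.18·T = 355.3 T
  water cools: 474·4.18·(T − 27.6) = 1981.3(T − 27.6)
2336.6 T = 54684 − 29319 = 25365
T ≈ 10.86 °C — above 0 °C, consistent with complete melting.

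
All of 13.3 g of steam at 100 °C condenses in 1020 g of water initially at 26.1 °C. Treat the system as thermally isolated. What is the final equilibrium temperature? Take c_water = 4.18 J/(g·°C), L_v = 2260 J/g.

T_f ≈ 34.0 °C

Energy balance with sensible and latent terms:
condense steam: −13.3·2260 = −30058; condensed water 100 °C→T: 55.59(T − 100); water warms: 1020·4.18·(T − 26.1) = 4263.6(T − 26.1)
4319.2 T = 30058 + 5559.4 + 111280 = 146897
T ≈ 34.01 °C (< 100 °C, so full condensation is consistent).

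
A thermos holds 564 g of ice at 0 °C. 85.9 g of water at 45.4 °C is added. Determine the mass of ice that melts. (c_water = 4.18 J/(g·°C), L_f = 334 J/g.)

m_melted ≈ 48.8 g

Heat available from the water dropping to 0 °C: 85.9×4.18×45.4 = 16301 J.
Fully melting the ice requires m_ice L_f = 564×334 = 188376 J.
Since 16301 < 188376 J, not all the ice melts; equilibrium is at 0 °C.
m_melted×334 = 16301  ⇒  m_melted ≈ 48.81 g.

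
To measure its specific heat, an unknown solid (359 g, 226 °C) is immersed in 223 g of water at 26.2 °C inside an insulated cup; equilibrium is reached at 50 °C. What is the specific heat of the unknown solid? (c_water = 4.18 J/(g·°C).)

Setting the total heat transfer to zero:
359·c·(50 − 226) + 223·4.18·(50 − 26.2) = 0
-63184 c = -22185
c = -22185/-63184 ≈ 0.3511 J/(g·°C)

c ≈ 0.351 J/(g·°C)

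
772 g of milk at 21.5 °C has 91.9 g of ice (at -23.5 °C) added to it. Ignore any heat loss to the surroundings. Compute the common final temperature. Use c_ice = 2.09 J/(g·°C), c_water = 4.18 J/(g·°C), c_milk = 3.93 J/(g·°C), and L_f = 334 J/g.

T_f ≈ 8.8 °C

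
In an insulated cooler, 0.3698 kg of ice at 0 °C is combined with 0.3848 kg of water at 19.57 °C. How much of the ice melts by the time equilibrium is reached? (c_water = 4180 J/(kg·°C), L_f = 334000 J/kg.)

Heat available from the water dropping to 0 °C: 0.3848·4180·19.57 = 31478 J.
Melting all 0.3698 kg of ice would need 0.3698·334000 = 123513 J.
Since 31478 < 123513 J, not all the ice melts; equilibrium is at 0 °C.
Mass melted = 31478/334000 ≈ 0.09424 kg.

m_melted ≈ 0.0942 kg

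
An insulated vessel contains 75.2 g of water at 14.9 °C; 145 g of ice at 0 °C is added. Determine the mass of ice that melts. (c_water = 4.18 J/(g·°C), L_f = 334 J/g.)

m_melted ≈ 14 g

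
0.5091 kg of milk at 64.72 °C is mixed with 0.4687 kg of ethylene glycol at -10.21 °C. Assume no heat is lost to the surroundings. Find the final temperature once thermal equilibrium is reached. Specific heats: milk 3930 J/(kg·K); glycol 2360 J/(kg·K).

Heat gained plus heat lost sum to zero:
0.5091·3930·(T − 64.72) + 0.4687·2360·(T − (-10.21)) = 0
(2000.8 + 1106.1) T = 2000.8·64.72 + 1106.1·(-10.21)
T ≈ 38.04 °C

T_f ≈ 38.0 °C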